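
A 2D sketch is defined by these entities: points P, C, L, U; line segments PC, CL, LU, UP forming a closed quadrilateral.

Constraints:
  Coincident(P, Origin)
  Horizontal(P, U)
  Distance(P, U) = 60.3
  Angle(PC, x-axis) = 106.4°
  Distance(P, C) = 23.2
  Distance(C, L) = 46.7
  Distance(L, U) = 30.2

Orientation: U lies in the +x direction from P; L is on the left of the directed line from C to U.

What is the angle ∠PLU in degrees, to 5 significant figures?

102.59°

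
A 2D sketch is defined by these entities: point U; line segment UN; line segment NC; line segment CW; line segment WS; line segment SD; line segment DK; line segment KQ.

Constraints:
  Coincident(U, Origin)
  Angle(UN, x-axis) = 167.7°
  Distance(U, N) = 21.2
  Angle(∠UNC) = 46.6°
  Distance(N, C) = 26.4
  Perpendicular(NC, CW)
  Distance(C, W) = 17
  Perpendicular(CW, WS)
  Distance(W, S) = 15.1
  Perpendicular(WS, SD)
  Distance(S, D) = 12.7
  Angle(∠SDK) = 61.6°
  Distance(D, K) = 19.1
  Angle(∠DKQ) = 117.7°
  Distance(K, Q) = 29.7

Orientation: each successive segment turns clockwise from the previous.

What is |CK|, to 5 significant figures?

13.492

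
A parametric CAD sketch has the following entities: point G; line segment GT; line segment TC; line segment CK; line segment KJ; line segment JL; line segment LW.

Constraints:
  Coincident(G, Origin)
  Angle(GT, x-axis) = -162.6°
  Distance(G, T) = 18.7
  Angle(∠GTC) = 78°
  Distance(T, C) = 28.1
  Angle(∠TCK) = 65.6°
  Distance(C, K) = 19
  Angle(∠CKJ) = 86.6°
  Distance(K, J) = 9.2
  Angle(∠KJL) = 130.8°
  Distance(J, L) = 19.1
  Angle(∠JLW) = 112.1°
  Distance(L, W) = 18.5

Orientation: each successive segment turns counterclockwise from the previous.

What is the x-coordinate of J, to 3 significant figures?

-0.562

G is at the origin; GT runs at -162.6° with length 18.7, so T = (-17.8, -5.59). ∠GTC = 78.0° gives TC at -60.6° from the x-axis; with |TC| = 28.1, C = (-4.05, -30.1). ∠TCK = 65.6° gives CK at 53.8° from the x-axis; with |CK| = 19.0, K = (7.17, -14.7). ∠CKJ = 86.6° gives KJ at 147° from the x-axis; with |KJ| = 9.2, J = (-0.562, -9.76). So J.x = -0.562.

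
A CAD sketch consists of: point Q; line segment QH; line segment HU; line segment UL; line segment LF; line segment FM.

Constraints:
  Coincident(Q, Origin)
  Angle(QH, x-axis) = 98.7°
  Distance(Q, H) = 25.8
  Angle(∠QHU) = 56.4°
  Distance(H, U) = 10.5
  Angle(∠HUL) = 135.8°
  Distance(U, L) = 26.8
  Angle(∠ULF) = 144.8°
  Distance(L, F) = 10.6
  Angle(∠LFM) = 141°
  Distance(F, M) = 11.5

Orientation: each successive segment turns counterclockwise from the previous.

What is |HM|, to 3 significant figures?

47.2

Q is at the origin; QH runs at 98.7° with length 25.8, so H = (-3.90, 25.5). ∠QHU = 56.4° gives HU at -138° from the x-axis; with |HU| = 10.5, U = (-11.7, 18.4). ∠HUL = 135.8° gives UL at -93.5° from the x-axis; with |UL| = 26.8, L = (-13.3, -8.31). ∠ULF = 144.8° gives LF at -58.3° from the x-axis; with |LF| = 10.6, F = (-7.73, -17.3). ∠LFM = 141.0° gives FM at -19.3° from the x-axis; with |FM| = 11.5, M = (3.12, -21.1). Then |HM| = |M − H| = 47.2.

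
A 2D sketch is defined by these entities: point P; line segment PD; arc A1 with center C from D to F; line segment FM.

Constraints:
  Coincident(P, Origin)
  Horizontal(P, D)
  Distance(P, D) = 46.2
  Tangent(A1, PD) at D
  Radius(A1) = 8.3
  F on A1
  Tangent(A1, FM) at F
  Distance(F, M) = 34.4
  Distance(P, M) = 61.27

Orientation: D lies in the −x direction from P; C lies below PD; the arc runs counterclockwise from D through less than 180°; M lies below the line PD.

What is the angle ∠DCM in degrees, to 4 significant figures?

175.0°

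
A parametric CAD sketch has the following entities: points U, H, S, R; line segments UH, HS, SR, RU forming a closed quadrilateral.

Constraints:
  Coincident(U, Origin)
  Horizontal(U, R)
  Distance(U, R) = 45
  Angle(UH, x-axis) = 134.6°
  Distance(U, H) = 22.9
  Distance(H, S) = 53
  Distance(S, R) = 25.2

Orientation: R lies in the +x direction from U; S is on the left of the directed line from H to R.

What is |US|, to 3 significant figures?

43.4

U is at the origin; U and R share the same y with |UR| = 45.0 and R in +x, so R = (45.0, 0). UH runs at 134.6° with |UH| = 22.9, so H = (-16.1, 16.3). S is determined by |HS| = 53.0 and |SR| = 25.2 together: it lies at the intersection of circle(H, 53.0) and circle(R, 25.2). With |HR| = 63.2, the foot of the radical line on HR is 48.8 from H and the perpendicular offset is √(53.0² − 48.8²) = 20.7. Taking the left-of-HR solution: S = (36.4, 23.7).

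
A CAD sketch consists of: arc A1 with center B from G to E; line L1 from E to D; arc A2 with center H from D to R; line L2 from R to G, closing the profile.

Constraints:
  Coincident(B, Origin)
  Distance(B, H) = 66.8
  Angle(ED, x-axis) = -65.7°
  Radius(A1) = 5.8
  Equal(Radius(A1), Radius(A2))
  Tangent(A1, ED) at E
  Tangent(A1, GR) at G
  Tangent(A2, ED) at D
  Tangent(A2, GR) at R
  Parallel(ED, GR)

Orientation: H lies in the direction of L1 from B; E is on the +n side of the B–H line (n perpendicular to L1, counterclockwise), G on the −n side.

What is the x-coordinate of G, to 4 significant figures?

-5.286

The slot axis is L1's direction at -65.7°, so u = (cos -65.7°, sin -65.7°) = (0.4115, -0.9114) and n = (−sin -65.7°, cos -65.7°) = (0.9114, 0.4115). B is at the origin and H lies 66.8 along u from B, so H = 66.8·u = (27.49, -60.88). Tangency of A1 to both parallel lines with radius 5.8 puts E and G at B ± 5.8·n: E = (5.286, 2.387), G = (-5.286, -2.387). So G.x = -5.286.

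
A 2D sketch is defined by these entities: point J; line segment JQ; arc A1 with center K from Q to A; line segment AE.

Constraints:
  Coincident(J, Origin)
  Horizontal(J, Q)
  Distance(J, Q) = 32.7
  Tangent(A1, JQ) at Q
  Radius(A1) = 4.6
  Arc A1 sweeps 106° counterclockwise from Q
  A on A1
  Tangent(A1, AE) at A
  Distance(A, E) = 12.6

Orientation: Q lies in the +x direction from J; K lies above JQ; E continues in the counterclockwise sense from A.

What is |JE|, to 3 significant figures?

38.2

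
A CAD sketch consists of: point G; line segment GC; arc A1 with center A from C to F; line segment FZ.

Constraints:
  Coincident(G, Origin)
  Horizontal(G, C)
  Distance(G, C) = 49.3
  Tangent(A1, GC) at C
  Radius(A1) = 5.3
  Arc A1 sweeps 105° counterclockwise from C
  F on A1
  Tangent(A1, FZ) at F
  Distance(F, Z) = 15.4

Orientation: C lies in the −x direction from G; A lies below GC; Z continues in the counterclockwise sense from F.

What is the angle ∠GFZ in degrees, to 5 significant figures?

81.990°

G is at the origin; GC is horizontal with |GC| = 49.3 and C on the −x side, so C = (-49.300, 0.0000). Tangency of A1 to GC means the radius AC is perpendicular to GC, so A = C + (0, -5.3) = (-49.300, -5.3000). On A1, C sits at bearing 90° from A; a 105° counterclockwise sweep puts F at bearing 195°, so F = A + 5.3·(cos 195°, sin 195°) = (-54.419, -6.6717). Tangency of A1 to FZ means the radius AF is perpendicular to FZ, so FZ runs along (−sin 195°, cos 195°); with |FZ| = 15.4, Z = (-50.434, -21.547). Then cos ∠GFZ = FG·FZ / (|FG||FZ|), giving 81.990°.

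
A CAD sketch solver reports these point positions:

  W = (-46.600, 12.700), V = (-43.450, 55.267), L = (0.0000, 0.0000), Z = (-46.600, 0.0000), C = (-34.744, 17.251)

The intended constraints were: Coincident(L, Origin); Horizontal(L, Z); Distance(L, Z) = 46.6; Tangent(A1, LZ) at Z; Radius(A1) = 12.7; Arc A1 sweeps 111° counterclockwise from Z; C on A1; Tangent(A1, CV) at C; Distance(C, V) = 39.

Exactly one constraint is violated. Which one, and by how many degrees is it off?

Tangent(A1, CV) at C — off by 8.10°.

L = (0.00, 0.00) ✓; L.y = 0.00, Z.y = 0.00 ✓; |LZ| = 46.60 ✓; ∠(WZ, ZL) = 90.00° ✓; |WZ| = 12.70 ✓; bearing(W→C) − bearing(W→Z) = 111.0° ✓; |WC| = 12.70 ✓; ∠(WC, CV) = 98.10° ✗; |CV| = 39.00 ✓.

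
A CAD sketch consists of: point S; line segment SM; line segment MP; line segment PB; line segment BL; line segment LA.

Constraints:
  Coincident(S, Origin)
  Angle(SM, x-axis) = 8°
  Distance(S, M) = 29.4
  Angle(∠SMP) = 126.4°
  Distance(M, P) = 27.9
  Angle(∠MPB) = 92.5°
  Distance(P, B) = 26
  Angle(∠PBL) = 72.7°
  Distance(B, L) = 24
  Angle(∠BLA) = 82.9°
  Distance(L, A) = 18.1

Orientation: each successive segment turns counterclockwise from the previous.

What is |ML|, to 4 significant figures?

20.68

S is at the origin; SM runs at 8.0° with length 29.4, so M = (29.11, 4.092). ∠SMP = 126.4° gives MP at 61.60° from the x-axis; with |MP| = 27.9, P = (42.38, 28.63). ∠MPB = 92.5° gives PB at 149.1° from the x-axis; with |PB| = 26.0, B = (20.07, 41.99). ∠PBL = 72.7° gives BL at -103.6° from the x-axis; with |BL| = 24.0, L = (14.43, 18.66). Then |ML| = |L − M| = 20.68.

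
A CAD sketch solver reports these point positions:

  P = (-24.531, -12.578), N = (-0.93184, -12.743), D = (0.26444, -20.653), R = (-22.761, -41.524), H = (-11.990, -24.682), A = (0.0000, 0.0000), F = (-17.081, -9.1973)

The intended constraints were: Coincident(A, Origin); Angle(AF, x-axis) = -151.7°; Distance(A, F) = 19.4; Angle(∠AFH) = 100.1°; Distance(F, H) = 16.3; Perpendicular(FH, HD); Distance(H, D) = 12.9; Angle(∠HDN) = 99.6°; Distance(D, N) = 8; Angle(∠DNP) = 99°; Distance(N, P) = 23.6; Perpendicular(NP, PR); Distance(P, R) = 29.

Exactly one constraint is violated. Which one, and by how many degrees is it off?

Perpendicular(NP, PR) — off by 3.90°.

A = (0.00, 0.00) ✓; AF at -151.7° ✓; |AF| = 19.40 ✓; ∠AFH = 100.1° ✓; |FH| = 16.30 ✓; ∠(FH, HD) = 90.00° ✓; |HD| = 12.90 ✓; ∠HDN = 99.60° ✓; |DN| = 8.000 ✓; ∠DNP = 99.00° ✓; |NP| = 23.60 ✓; ∠(NP, PR) = 93.90° ✗; |PR| = 29.00 ✓.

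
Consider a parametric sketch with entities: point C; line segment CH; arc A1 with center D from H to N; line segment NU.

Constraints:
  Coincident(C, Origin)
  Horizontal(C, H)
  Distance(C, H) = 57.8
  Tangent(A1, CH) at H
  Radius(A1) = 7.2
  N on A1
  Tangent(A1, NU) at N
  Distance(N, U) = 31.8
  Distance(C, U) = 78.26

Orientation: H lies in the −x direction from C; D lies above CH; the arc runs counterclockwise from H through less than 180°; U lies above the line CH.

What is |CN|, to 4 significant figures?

52.83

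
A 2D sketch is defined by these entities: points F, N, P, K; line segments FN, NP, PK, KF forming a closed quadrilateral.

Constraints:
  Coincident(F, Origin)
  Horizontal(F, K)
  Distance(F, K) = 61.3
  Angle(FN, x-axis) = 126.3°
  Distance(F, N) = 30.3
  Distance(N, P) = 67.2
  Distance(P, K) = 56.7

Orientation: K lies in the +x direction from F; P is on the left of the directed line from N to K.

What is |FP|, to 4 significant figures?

68.43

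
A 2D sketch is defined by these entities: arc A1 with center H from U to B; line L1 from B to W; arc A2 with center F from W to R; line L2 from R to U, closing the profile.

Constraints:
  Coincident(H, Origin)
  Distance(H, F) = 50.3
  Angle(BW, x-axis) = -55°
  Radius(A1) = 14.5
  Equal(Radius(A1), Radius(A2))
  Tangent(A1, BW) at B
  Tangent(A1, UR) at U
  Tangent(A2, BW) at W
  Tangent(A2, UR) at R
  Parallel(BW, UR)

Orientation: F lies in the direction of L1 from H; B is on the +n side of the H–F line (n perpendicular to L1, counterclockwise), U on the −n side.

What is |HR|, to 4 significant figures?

52.35

The slot axis is L1's direction at -55.0°, so u = (cos -55.0°, sin -55.0°) = (0.5736, -0.8192) and n = (−sin -55.0°, cos -55.0°) = (0.8192, 0.5736). H is at the origin and F lies 50.3 along u from H, so F = 50.3·u = (28.85, -41.20). Tangency of A1 to both parallel lines with radius 14.5 puts B and U at H ± 14.5·n: B = (11.88, 8.317), U = (-11.88, -8.317). Equal radii place W and R the same way about F: W = F + 14.5·n = (40.73, -32.89), R = F − 14.5·n = (16.97, -49.52). Then |HR| = |R − H| = 52.35.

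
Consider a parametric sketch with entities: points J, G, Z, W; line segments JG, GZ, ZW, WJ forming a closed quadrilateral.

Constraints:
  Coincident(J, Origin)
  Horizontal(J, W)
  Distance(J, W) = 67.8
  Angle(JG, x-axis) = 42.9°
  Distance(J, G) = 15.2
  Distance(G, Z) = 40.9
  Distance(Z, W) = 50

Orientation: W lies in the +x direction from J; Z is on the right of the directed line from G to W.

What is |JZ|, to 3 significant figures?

38.1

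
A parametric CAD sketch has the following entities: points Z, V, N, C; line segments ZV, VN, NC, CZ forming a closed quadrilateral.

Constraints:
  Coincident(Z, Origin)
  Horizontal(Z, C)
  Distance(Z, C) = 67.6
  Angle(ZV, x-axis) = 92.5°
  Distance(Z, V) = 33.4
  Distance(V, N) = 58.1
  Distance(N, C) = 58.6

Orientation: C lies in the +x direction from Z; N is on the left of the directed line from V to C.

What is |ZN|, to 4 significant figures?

76.66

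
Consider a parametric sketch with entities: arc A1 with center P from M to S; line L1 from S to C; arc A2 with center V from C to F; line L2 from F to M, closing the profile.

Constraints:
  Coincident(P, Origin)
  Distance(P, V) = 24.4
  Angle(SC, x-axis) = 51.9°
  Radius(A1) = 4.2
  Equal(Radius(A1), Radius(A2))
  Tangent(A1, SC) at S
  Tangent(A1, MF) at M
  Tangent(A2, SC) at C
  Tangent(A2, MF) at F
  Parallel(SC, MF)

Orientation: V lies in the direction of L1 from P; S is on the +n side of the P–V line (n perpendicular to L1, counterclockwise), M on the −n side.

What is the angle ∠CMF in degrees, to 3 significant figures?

19.0°

The slot axis is L1's direction at 51.9°, so u = (cos 51.9°, sin 51.9°) = (0.617, 0.787) and n = (−sin 51.9°, cos 51.9°) = (-0.787, 0.617). P is at the origin and V lies 24.4 along u from P, so V = 24.4·u = (15.1, 19.2). Tangency of A1 to both parallel lines with radius 4.2 puts S and M at P ± 4.2·n: S = (-3.31, 2.59), M = (3.31, -2.59). Equal radii place C and F the same way about V: C = V + 4.2·n = (11.8, 21.8), F = V − 4.2·n = (18.4, 16.6). Then cos ∠CMF = MC·MF / (|MC||MF|), giving 19.0°.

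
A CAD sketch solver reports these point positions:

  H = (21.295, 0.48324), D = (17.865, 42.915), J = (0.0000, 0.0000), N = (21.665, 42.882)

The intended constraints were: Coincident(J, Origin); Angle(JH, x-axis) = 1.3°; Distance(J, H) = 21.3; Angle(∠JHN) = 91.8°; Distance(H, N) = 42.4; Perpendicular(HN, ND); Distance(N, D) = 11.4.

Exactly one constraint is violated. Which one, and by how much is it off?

Distance(N, D) = 11.4 — off by 7.60.

J = (0.00, 0.00) ✓; JH at 1.300° ✓; |JH| = 21.30 ✓; ∠JHN = 91.80° ✓; |HN| = 42.40 ✓; ∠(HN, ND) = 90.00° ✓; |ND| = 3.800 ✗.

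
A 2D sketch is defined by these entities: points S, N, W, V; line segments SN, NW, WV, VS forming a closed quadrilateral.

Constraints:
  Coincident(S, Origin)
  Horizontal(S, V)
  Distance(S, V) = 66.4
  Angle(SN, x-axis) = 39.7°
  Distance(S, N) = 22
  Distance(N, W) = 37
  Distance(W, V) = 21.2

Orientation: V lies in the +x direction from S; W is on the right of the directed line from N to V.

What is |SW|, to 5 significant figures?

47.382

S is at the origin; S and V share the same y with |SV| = 66.4 and V in +x, so V = (66.4, 0). SN runs at 39.7° with |SN| = 22.0, so N = (16.927, 14.053). W is determined by |NW| = 37.0 and |WV| = 21.2 together: it lies at the intersection of circle(N, 37.0) and circle(V, 21.2). With |NV| = 51.430, the foot of the radical line on NV is 34.655 from N and the perpendicular offset is √(37.0² − 34.655²) = 12.963. Taking the right-of-NV solution: W = (46.721, -7.8856).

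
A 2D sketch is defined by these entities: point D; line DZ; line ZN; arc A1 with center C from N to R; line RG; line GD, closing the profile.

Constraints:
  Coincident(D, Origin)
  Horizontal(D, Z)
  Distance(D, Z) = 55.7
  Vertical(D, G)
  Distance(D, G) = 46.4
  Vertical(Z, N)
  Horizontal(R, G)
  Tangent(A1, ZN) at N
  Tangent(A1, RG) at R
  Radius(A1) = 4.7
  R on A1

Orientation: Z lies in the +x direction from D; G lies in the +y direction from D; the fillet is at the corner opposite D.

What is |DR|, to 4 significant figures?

68.95

The virtual corner opposite D is at (55.70, 46.40). The tangent condition forces CN to be normal to ZN and since A1 is tangent to RG there, CR ⟂ RG, with radius 4.7, so the center C sits 4.7 in from both sides at C = (51.00, 41.70). That places the tangent points at N = (55.70, 41.70) on ZN and R = (51.00, 46.40) on RG. Then |DR| = |R − D| = 68.95.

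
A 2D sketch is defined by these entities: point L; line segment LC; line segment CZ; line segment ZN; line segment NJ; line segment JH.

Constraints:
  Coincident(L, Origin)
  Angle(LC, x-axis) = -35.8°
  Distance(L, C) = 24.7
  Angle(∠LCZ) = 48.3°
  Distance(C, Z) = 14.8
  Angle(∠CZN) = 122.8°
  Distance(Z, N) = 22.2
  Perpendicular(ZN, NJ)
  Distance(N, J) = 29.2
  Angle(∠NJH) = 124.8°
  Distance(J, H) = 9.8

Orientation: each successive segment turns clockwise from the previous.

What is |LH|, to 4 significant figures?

26.27

ZN is perpendicular to NJ, so NJ runs at 45.30°; with |NJ| = 29.2, J = (10.34, 18.72). ∠NJH = 124.8° gives JH at -9.900° from the x-axis; with |JH| = 9.8, H = (20.00, 17.03). Then |LH| = |H − L| = 26.27.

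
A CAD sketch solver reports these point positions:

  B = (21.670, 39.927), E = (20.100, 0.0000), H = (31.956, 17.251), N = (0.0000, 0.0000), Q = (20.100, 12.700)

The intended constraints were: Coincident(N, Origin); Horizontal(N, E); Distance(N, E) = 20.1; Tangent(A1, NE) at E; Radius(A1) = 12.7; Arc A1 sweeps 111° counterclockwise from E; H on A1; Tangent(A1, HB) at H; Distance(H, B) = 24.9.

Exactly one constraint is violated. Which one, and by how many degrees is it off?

Tangent(A1, HB) at H — off by 3.40°.

N = (0.00, 0.00) ✓; N.y = 0.00, E.y = 0.00 ✓; |NE| = 20.10 ✓; ∠(QE, EN) = 90.00° ✓; |QE| = 12.70 ✓; bearing(Q→H) − bearing(Q→E) = 111.0° ✓; |QH| = 12.70 ✓; ∠(QH, HB) = 86.60° ✗; |HB| = 24.90 ✓.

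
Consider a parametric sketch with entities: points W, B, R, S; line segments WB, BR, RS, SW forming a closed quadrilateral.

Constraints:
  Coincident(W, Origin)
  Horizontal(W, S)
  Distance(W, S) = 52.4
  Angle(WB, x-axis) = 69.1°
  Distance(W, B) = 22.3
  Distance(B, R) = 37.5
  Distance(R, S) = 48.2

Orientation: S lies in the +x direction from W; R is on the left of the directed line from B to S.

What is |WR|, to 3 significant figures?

58.1

Checks: |BR| = 37.50 ✓; |RS| = 48.20 ✓.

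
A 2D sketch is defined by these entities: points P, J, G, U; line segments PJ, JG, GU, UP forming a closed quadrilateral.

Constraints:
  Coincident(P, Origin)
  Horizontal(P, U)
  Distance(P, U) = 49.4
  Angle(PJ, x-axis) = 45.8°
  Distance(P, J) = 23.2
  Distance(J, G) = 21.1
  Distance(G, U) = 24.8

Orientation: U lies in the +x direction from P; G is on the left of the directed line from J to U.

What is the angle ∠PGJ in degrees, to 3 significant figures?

17.3°

Checks: |JG| = 21.10 ✓; |GU| = 24.80 ✓.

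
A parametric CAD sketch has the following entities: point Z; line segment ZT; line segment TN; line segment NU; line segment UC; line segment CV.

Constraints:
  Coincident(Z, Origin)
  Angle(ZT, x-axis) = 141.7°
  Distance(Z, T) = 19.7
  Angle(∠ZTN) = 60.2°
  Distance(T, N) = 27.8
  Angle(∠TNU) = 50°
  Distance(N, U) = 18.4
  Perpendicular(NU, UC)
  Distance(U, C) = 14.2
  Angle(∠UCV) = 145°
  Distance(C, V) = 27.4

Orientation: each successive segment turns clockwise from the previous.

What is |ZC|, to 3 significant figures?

13.0

∠TNU = 50.0° gives NU at -108° from the x-axis; with |NU| = 18.4, U = (4.62, 5.09). The perpendicularity gives UC at right angles to NU, so UC runs at 162°; with |UC| = 14.2, C = (-8.88, 9.50). Then |ZC| = |C − Z| = 13.0.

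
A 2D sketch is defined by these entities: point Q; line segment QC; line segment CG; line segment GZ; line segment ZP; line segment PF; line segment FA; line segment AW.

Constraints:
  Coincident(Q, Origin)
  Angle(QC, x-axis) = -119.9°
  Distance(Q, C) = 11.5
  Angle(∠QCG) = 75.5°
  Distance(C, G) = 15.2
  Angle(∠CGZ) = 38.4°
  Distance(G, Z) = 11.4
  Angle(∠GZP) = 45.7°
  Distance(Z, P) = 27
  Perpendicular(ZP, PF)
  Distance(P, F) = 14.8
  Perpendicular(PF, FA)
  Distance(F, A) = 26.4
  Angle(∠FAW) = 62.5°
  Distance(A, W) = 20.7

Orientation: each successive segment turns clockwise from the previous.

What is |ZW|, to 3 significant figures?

10.8

Q is at the origin; QC runs at -119.9° with length 11.5, so C = (-5.73, -9.97). ∠QCG = 75.5° gives CG at 136° from the x-axis; with |CG| = 15.2, G = (-16.6, 0.666). ∠CGZ = 38.4° gives GZ at -6.00° from the x-axis; with |GZ| = 11.4, Z = (-5.26, -0.526). ∠GZP = 45.7° gives ZP at -140° from the x-axis; with |ZP| = 27.0, P = (-26.0, -17.8). ZP ⟂ PF, so PF runs at 130°; with |PF| = 14.8, F = (-35.5, -6.39). The perpendicularity gives FA at right angles to PF, so FA runs at 39.7°; with |FA| = 26.4, A = (-15.2, 10.5). ∠FAW = 62.5° gives AW at -77.8° from the x-axis; with |AW| = 20.7, W = (-10.8, -9.75). Then |ZW| = |W − Z| = 10.8.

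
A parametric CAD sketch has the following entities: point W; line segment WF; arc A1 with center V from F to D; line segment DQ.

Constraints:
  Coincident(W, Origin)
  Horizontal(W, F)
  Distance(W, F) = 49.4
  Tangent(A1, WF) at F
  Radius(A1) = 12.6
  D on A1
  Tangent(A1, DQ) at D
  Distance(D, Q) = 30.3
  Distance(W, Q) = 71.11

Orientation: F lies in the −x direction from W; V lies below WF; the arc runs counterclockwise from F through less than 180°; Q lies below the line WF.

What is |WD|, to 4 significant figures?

63.58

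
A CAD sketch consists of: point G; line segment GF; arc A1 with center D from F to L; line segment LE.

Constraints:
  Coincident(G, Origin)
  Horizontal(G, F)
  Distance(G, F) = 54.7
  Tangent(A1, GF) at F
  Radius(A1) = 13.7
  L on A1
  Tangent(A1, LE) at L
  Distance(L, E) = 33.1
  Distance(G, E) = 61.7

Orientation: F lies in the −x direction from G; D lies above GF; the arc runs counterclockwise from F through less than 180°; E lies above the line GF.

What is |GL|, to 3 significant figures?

43.2

Checks: |DL| = 13.70 ✓; ∠(DL, LE) = 90.00° ✓; |LE| = 33.10 ✓; |GE| = 61.70 ✓.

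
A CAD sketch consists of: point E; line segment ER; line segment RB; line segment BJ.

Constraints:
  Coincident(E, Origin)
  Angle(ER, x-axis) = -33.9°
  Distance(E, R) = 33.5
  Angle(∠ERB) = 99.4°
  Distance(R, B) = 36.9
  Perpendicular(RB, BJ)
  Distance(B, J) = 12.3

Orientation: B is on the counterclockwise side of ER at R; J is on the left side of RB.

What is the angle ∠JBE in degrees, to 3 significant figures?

52.0°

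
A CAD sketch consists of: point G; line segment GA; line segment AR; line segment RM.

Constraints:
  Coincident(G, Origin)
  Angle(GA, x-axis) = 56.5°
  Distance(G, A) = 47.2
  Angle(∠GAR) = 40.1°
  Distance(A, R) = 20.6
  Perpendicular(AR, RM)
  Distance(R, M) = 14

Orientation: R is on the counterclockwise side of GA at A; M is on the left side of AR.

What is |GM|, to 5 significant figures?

22.571

G is at the origin; GA runs at 56.5° with length 47.2, so A = 47.2·(cos 56.5°, sin 56.5°) = (26.051, 39.359). ∠GAR = 40.1°, so AR runs at 56.5° + (180° − 40.1°) = 196.40° from the x-axis; with |AR| = 20.6, R = A + 20.6·(cos 196.40°, sin 196.40°) = (6.2896, 33.543). AR is perpendicular to RM; with |RM| = 14.0 on the left of AR, M = R + 14.0·(0.28234, -0.95931) = (10.242, 20.113). Then |GM| = |M − G| = 22.571.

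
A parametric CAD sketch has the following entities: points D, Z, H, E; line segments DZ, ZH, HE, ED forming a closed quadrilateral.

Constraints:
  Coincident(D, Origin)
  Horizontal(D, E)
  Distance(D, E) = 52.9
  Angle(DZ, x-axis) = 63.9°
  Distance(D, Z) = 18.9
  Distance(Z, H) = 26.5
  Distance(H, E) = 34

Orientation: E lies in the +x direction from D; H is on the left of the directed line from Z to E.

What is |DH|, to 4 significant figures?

42.63

D is at the origin; D and E share the same y with |DE| = 52.9 and E in +x, so E = (52.9, 0). DZ runs at 63.9° with |DZ| = 18.9, so Z = (8.315, 16.97). H is determined by |ZH| = 26.5 and |HE| = 34.0 together: it lies at the intersection of circle(Z, 26.5) and circle(E, 34.0). With |ZE| = 47.71, the foot of the radical line on ZE is 19.10 from Z and the perpendicular offset is √(26.5² − 19.10²) = 18.37. Taking the left-of-ZE solution: H = (32.70, 27.35).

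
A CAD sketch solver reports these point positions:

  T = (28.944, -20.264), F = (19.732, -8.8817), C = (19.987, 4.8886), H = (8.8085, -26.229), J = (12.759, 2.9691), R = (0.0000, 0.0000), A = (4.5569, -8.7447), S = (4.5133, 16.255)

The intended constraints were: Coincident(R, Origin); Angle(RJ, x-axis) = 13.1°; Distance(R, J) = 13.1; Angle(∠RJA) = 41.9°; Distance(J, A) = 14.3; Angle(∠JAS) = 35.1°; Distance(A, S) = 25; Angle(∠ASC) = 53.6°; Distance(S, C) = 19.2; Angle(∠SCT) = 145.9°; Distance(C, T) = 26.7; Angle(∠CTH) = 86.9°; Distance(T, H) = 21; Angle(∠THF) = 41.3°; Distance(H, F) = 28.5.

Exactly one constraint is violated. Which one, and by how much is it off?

Distance(H, F) = 28.5 — off by 8.00.

R = (0.00, 0.00) ✓; RJ at 13.10° ✓; |RJ| = 13.10 ✓; ∠RJA = 41.90° ✓; |JA| = 14.30 ✓; ∠JAS = 35.10° ✓; |AS| = 25.00 ✓; ∠ASC = 53.60° ✓; |SC| = 19.20 ✓; ∠SCT = 145.9° ✓; |CT| = 26.70 ✓; ∠CTH = 86.90° ✓; |TH| = 21.00 ✓; ∠THF = 41.30° ✓; |HF| = 20.50 ✗.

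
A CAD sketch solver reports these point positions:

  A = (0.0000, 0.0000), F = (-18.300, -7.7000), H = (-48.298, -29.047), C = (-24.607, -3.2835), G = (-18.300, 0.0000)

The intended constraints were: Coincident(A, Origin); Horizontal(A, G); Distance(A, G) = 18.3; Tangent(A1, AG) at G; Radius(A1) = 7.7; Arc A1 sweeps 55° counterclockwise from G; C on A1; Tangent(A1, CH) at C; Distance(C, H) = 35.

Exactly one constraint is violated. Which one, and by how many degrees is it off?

Tangent(A1, CH) at C — off by 7.60°.

A = (0.00, 0.00) ✓; A.y = 0.00, G.y = 0.00 ✓; |AG| = 18.30 ✓; ∠(FG, GA) = 90.00° ✓; |FG| = 7.700 ✓; bearing(F→C) − bearing(F→G) = 55.00° ✓; |FC| = 7.700 ✓; ∠(FC, CH) = 97.60° ✗; |CH| = 35.00 ✓.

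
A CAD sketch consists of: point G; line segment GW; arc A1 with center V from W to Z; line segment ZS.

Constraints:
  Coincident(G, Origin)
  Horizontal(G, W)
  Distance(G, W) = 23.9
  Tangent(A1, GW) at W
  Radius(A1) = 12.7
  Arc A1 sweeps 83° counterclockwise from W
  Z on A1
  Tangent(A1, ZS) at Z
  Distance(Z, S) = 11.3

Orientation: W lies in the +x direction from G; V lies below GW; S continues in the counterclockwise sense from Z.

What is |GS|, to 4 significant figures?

24.47

G is at the origin; G and W share the same y with |GW| = 23.9 and W on the +x side, so W = (23.90, 0.000). The tangent condition forces VW to be normal to GW, so V = W + (0, -12.7) = (23.90, -12.70). On A1, W sits at bearing 90° from V; an 83° counterclockwise sweep puts Z at bearing 173°, so Z = V + 12.7·(cos 173°, sin 173°) = (11.29, -11.15). The tangent condition forces VZ to be normal to ZS, so ZS runs along (−sin 173°, cos 173°); with |ZS| = 11.3, S = (9.918, -22.37). Then |GS| = |S − G| = 24.47.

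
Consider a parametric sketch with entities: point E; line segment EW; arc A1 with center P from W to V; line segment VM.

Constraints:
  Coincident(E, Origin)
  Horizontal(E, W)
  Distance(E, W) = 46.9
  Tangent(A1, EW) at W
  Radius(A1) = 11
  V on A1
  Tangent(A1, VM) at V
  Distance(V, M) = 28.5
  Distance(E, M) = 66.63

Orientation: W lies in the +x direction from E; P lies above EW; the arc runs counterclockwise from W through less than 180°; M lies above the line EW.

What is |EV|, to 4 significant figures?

59.16

Checks: |PV| = 11.00 ✓; ∠(PV, VM) = 90.00° ✓; |VM| = 28.50 ✓; |EM| = 66.63 ✓.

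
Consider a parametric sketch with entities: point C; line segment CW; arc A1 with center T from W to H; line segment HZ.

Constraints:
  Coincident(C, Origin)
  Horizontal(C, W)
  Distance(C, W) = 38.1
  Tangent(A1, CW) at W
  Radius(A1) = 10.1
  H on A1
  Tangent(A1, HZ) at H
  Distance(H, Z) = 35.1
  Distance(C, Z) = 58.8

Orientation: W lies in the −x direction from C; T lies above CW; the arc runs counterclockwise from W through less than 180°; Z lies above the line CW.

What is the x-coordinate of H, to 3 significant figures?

-28.2

Checks: C.y = 0.00, W.y = 0.00 ✓; |TH| = 10.10 ✓; ∠(TH, HZ) = 90.00° ✓; |HZ| = 35.10 ✓; |CZ| = 58.80 ✓.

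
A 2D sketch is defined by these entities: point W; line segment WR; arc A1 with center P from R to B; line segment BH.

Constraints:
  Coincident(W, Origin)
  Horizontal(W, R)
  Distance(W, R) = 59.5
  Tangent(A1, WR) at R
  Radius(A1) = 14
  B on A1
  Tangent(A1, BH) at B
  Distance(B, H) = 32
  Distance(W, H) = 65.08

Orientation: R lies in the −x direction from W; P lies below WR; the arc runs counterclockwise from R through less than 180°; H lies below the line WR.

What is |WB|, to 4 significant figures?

73.23

W is at the origin; W and R share the same y with |WR| = 59.5 and R on the −x side, so R = (-59.50, 0.000). Tangency of A1 to WR means the radius PR is perpendicular to WR, so P = R + (0, -14) = (-59.50, -14.00). Since PB ⟂ BH (tangency), |PH| = √(14.0² + 32.0²) = 34.93 regardless of where B sits on A1. So H lies on both circle(W, 65.08) and circle(P, 34.93); the below-WR intersection is H = (-45.88, -46.16). B is the foot of the tangent from H: B = (-69.12, -24.17).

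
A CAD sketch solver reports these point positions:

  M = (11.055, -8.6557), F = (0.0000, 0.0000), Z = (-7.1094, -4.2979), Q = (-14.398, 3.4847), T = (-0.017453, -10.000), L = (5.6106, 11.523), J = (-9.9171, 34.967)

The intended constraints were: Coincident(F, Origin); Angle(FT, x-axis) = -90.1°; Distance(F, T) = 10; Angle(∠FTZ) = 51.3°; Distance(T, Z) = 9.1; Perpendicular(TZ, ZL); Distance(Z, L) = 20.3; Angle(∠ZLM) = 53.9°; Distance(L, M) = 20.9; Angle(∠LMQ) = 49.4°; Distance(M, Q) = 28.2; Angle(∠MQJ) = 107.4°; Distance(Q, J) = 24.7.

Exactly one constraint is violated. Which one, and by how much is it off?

Distance(Q, J) = 24.7 — off by 7.10.

F = (0.00, 0.00) ✓; FT at -90.10° ✓; |FT| = 10.00 ✓; ∠FTZ = 51.30° ✓; |TZ| = 9.100 ✓; ∠(TZ, ZL) = 90.00° ✓; |ZL| = 20.30 ✓; ∠ZLM = 53.90° ✓; |LM| = 20.90 ✓; ∠LMQ = 49.40° ✓; |MQ| = 28.20 ✓; ∠MQJ = 107.4° ✓; |QJ| = 31.80 ✗.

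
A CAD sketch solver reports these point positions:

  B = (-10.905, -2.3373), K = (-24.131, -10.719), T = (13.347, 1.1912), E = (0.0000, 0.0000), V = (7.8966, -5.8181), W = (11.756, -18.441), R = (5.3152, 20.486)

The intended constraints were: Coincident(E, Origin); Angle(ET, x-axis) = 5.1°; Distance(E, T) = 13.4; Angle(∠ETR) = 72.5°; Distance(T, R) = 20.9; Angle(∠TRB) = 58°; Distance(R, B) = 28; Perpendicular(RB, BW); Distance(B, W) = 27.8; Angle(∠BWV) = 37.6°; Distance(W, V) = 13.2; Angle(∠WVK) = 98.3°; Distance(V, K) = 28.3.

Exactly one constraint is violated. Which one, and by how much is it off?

Distance(V, K) = 28.3 — off by 4.10.

E = (0.00, 0.00) ✓; ET at 5.100° ✓; |ET| = 13.40 ✓; ∠ETR = 72.50° ✓; |TR| = 20.90 ✓; ∠TRB = 58.00° ✓; |RB| = 28.00 ✓; ∠(RB, BW) = 90.00° ✓; |BW| = 27.80 ✓; ∠BWV = 37.60° ✓; |WV| = 13.20 ✓; ∠WVK = 98.30° ✓; |VK| = 32.40 ✗.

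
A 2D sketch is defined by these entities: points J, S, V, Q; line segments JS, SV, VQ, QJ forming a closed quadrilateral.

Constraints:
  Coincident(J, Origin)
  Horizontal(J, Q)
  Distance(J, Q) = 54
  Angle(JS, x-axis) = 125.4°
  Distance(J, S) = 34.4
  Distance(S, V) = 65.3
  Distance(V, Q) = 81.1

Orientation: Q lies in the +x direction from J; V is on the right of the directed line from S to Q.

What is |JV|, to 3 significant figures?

41.4

Checks: |SV| = 65.30 ✓; |VQ| = 81.10 ✓.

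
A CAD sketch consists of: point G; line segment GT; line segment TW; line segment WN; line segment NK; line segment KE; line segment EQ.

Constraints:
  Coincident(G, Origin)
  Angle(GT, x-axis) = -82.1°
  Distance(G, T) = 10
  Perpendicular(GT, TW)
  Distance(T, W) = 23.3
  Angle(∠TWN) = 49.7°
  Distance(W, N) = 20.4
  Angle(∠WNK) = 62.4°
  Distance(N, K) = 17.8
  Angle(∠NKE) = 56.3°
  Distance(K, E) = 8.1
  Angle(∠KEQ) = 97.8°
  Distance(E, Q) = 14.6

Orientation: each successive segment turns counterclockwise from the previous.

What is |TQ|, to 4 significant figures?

18.46

G is at the origin; GT runs at -82.1° with length 10.0, so T = (1.374, -9.905). The perpendicularity gives TW at right angles to GT, so TW runs at 7.900°; with |TW| = 23.3, W = (24.45, -6.703). ∠TWN = 49.7° gives WN at 138.2° from the x-axis; with |WN| = 20.4, N = (9.246, 6.895). ∠WNK = 62.4° gives NK at -104.2° from the x-axis; with |NK| = 17.8, K = (4.879, -10.36). ∠NKE = 56.3° gives KE at 19.50° from the x-axis; with |KE| = 8.1, E = (12.51, -7.658). ∠KEQ = 97.8° gives EQ at 101.7° from the x-axis; with |EQ| = 14.6, Q = (9.554, 6.639). Then |TQ| = |Q − T| = 18.46.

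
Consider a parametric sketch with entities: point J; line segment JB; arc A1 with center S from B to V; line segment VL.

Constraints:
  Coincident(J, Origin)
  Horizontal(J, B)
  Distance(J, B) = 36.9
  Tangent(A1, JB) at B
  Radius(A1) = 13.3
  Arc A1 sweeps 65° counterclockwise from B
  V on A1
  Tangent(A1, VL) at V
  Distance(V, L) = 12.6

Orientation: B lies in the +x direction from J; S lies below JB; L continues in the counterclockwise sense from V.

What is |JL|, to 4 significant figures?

27.31

On A1, B sits at bearing 90° from S; a 65° counterclockwise sweep puts V at bearing 155°, so V = S + 13.3·(cos 155°, sin 155°) = (24.85, -7.679). The tangent condition forces SV to be normal to VL, so VL runs along (−sin 155°, cos 155°); with |VL| = 12.6, L = (19.52, -19.10). Then |JL| = |L − J| = 27.31.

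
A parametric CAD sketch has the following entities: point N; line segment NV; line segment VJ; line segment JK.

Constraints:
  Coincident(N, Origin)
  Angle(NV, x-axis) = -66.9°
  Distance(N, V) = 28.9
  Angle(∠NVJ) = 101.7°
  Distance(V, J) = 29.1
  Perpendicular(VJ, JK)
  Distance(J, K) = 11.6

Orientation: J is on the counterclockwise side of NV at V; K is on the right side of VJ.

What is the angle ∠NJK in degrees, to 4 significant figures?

129.0°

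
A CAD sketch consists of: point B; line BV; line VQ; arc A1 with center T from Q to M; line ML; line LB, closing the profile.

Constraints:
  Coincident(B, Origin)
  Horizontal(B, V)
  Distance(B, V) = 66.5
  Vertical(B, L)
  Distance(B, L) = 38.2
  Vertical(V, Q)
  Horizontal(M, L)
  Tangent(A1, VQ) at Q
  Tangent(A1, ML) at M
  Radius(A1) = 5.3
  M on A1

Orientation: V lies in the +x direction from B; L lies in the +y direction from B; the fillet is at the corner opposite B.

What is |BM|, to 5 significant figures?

72.143

B is at the origin; B and V share the same y with |BV| = 66.5 and V on the +x side, so V = (66.500, 0.0000). B and L share the same x with |BL| = 38.2 and L on the +y side, so L = (0.0000, 38.200). The virtual corner opposite B is at (66.500, 38.200). A1 meets VQ tangentially, so TQ is at right angles to VQ and since A1 is tangent to ML there, TM ⟂ ML, with radius 5.3, so the center T sits 5.3 in from both sides at T = (61.200, 32.900). That places the tangent points at Q = (66.500, 32.900) on VQ and M = (61.200, 38.200) on ML. Then |BM| = |M − B| = 72.143.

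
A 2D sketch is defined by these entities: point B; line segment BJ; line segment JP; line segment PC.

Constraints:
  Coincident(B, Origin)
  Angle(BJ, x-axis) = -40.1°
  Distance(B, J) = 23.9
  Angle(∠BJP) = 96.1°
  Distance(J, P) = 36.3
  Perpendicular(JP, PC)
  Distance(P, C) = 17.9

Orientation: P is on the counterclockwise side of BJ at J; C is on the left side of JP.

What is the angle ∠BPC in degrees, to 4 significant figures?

58.54°

B is at the origin; BJ runs at -40.1° with length 23.9, so J = 23.9·(cos -40.1°, sin -40.1°) = (18.28, -15.39). ∠BJP = 96.1°, so JP runs at -40.1° + (180° − 96.1°) = 43.80° from the x-axis; with |JP| = 36.3, P = J + 36.3·(cos 43.80°, sin 43.80°) = (44.48, 9.730). The perpendicularity gives PC at right angles to JP; with |PC| = 17.9 on the left of JP, C = P + 17.9·(-0.6921, 0.7218) = (32.09, 22.65). Then cos ∠BPC = PB·PC / (|PB||PC|), giving 58.54°.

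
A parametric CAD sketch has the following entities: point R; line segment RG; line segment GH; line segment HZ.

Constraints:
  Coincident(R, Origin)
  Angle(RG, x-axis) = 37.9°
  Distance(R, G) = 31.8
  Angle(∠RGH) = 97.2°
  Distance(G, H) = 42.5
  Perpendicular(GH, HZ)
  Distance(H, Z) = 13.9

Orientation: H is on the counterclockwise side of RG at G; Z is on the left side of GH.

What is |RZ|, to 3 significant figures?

49.7

R is at the origin; RG runs at 37.9° with length 31.8, so G = 31.8·(cos 37.9°, sin 37.9°) = (25.1, 19.5). ∠RGH = 97.2°, so GH runs at 37.9° + (180° − 97.2°) = 121° from the x-axis; with |GH| = 42.5, H = G + 42.5·(cos 121°, sin 121°) = (3.39, 56.1). GH ⟂ HZ; with |HZ| = 13.9 on the left of GH, Z = H + 13.9·(-0.860, -0.511) = (-8.56, 49.0). Then |RZ| = |Z − R| = 49.7.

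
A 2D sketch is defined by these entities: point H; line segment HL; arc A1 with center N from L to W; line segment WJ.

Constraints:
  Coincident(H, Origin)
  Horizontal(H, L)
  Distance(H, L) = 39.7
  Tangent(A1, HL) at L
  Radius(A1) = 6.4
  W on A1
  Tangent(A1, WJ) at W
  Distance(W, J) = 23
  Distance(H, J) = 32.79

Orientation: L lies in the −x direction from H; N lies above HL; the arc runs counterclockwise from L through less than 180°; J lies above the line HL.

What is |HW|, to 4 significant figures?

34.26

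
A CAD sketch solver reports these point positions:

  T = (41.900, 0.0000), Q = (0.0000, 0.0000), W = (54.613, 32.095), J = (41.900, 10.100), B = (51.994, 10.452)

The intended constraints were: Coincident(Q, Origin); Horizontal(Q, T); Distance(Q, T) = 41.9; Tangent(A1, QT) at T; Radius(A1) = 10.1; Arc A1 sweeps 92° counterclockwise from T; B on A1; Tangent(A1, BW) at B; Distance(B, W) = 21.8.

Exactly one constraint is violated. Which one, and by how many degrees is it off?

Tangent(A1, BW) at B — off by 8.90°.

Q = (0.00, 0.00) ✓; Q.y = 0.00, T.y = 0.00 ✓; |QT| = 41.90 ✓; ∠(JT, TQ) = 90.00° ✓; |JT| = 10.10 ✓; bearing(J→B) − bearing(J→T) = 92.00° ✓; |JB| = 10.10 ✓; ∠(JB, BW) = 98.90° ✗; |BW| = 21.80 ✓.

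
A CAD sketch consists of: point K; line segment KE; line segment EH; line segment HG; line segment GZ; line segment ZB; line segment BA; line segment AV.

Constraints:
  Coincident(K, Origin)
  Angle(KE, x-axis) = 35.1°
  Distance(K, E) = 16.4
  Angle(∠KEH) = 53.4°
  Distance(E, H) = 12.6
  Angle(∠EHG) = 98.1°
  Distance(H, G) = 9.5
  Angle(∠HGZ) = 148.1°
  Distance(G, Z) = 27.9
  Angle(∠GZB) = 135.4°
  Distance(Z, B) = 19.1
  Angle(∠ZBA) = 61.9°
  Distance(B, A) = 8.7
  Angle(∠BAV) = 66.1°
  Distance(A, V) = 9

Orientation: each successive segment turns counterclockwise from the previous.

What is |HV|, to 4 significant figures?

42.34

K is at the origin; KE runs at 35.1° with length 16.4, so E = (13.42, 9.430). ∠KEH = 53.4° gives EH at 161.7° from the x-axis; with |EH| = 12.6, H = (1.455, 13.39). ∠EHG = 98.1° gives HG at -116.4° from the x-axis; with |HG| = 9.5, G = (-2.769, 4.877). ∠HGZ = 148.1° gives GZ at -84.50° from the x-axis; with |GZ| = 27.9, Z = (-0.09504, -22.89). ∠GZB = 135.4° gives ZB at -39.90° from the x-axis; with |ZB| = 19.1, B = (14.56, -35.15). ∠ZBA = 61.9° gives BA at 78.20° from the x-axis; with |BA| = 8.7, A = (16.34, -26.63). ∠BAV = 66.1° gives AV at -167.9° from the x-axis; with |AV| = 9.0, V = (7.537, -28.52). Then |HV| = |V − H| = 42.34.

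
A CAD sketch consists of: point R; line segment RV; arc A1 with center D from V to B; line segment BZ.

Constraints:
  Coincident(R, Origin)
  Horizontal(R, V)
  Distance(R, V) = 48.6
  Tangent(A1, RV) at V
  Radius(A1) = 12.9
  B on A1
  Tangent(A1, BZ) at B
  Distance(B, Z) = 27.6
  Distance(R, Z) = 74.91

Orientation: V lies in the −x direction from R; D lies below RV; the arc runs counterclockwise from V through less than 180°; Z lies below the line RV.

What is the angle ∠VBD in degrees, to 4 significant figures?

47.39°

R is at the origin; RV is horizontal with |RV| = 48.6 and V on the −x side, so V = (-48.60, 0.000). A1 meets RV tangentially, so DV is at right angles to RV, so D = V + (0, -12.9) = (-48.60, -12.90). Since DB ⟂ BZ (tangency), |DZ| = √(12.9² + 27.6²) = 30.47 regardless of where B sits on A1. So Z lies on both circle(R, 74.91) and circle(D, 30.47); the below-RV intersection is Z = (-63.76, -39.33). B is the foot of the tangent from Z: B = (-61.46, -11.82).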